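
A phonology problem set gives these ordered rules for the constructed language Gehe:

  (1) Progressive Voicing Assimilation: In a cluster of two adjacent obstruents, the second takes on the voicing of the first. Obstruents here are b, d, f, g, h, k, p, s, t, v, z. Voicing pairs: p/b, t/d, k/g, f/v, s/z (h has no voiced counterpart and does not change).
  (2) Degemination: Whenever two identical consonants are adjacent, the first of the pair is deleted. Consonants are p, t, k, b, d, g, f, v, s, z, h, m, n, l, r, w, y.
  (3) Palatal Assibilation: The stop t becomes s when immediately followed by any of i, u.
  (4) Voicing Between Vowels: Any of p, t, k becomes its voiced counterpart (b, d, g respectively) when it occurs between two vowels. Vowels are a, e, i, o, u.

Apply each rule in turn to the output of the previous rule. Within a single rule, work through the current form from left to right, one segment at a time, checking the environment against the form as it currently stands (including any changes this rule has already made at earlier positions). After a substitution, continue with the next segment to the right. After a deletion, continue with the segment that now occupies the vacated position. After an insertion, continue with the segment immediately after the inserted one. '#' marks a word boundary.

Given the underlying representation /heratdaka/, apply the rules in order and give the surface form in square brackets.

(1) Progressive Voicing Assimilation: [heratdaka] → [herattaka]
(2) Degemination: [herattaka] → [herataka]
(3) Palatal Assibilation: no change — [herataka]
(4) Voicing Between Vowels: [herataka] → [heradaga]

[heradaga]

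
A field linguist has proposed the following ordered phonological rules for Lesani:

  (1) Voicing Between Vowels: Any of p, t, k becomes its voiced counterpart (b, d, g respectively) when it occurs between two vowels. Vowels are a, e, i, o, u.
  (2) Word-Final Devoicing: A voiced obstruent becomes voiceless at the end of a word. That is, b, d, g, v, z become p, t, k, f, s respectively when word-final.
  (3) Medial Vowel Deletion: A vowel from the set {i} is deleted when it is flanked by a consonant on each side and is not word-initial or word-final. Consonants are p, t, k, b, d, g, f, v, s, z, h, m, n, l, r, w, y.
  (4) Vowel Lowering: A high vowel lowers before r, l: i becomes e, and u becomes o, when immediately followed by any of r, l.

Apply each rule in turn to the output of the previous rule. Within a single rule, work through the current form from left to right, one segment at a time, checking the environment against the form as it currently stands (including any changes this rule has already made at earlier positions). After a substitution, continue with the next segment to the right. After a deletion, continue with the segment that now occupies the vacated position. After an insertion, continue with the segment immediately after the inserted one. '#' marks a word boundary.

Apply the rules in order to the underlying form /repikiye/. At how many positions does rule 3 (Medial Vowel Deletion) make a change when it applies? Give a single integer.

2

(1) Voicing Between Vowels: [repikiye] → [rebigiye]
(2) Word-Final Devoicing: no change — [rebigiye]
(3) Medial Vowel Deletion: [rebigiye] → [rebgye]
(4) Vowel Lowering: no change — [rebgye]
Rule 3 changed 2 position(s).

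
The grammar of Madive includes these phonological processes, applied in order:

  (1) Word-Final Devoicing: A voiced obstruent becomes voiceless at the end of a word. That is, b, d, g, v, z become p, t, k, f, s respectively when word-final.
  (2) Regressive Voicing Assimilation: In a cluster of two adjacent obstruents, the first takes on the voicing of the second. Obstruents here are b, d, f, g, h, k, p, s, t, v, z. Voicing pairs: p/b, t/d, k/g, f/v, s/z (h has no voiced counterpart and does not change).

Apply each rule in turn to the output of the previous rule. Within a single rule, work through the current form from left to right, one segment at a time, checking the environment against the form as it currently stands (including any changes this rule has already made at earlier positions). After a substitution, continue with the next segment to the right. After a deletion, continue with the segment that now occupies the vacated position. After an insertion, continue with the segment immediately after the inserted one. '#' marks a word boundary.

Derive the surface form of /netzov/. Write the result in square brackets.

(1) Word-Final Devoicing: [netzov] → [netzof]
(2) Regressive Voicing Assimilation: [netzof] → [nedzof]

[nedzof]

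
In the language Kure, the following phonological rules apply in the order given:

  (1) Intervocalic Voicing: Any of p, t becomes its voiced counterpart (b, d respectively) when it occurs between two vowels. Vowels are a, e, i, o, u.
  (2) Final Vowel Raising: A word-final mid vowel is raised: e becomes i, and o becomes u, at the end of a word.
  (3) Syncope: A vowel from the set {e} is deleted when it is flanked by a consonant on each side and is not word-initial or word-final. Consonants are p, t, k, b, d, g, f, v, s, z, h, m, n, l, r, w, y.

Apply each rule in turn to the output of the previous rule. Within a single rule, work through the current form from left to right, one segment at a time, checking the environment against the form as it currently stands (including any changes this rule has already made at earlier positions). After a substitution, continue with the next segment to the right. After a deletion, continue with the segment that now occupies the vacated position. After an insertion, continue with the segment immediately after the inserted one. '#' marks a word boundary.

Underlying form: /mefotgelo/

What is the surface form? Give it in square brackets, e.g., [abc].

[mfotglu]

(1) Intervocalic Voicing: no change — [mefotgelo]
(2) Final Vowel Raising: [mefotgelo] → [mefotgelu]
(3) Syncope: [mefotgelu] → [mfotglu]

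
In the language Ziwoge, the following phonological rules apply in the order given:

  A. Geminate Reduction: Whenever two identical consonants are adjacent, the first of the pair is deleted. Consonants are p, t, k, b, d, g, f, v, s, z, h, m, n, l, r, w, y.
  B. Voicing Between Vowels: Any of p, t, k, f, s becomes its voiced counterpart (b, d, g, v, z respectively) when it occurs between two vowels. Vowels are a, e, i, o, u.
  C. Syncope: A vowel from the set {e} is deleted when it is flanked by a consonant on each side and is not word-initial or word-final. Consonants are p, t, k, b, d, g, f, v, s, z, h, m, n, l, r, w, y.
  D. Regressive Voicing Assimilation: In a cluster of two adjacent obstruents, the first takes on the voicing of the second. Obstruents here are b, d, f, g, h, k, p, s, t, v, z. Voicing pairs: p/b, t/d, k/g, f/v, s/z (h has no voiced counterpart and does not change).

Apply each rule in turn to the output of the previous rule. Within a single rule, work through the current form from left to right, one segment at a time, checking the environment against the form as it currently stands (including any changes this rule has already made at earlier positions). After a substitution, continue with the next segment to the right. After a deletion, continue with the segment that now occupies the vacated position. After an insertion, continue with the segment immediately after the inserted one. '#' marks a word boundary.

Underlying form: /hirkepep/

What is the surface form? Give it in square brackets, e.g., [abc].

A Geminate Reduction: no change — [hirkepep]
B Voicing Between Vowels: [hirkepep] → [hirkebep]
C Syncope: [hirkebep] → [hirkbp]
D Regressive Voicing Assimilation: [hirkbp] → [hirgpp]

[hirgpp]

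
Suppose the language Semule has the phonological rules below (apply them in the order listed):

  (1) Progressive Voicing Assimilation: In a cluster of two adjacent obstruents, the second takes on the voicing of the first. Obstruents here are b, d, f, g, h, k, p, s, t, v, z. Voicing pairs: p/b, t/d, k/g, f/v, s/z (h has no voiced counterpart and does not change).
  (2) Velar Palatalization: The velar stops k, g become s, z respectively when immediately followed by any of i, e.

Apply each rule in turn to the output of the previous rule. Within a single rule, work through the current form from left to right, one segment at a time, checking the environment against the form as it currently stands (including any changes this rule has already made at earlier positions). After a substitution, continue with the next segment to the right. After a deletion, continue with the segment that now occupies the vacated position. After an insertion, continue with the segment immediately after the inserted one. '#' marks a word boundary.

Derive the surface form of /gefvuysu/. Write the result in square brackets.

[zeffuysu]

(1) Progressive Voicing Assimilation: [gefvuysu] → [geffuysu]
(2) Velar Palatalization: [geffuysu] → [zeffuysu]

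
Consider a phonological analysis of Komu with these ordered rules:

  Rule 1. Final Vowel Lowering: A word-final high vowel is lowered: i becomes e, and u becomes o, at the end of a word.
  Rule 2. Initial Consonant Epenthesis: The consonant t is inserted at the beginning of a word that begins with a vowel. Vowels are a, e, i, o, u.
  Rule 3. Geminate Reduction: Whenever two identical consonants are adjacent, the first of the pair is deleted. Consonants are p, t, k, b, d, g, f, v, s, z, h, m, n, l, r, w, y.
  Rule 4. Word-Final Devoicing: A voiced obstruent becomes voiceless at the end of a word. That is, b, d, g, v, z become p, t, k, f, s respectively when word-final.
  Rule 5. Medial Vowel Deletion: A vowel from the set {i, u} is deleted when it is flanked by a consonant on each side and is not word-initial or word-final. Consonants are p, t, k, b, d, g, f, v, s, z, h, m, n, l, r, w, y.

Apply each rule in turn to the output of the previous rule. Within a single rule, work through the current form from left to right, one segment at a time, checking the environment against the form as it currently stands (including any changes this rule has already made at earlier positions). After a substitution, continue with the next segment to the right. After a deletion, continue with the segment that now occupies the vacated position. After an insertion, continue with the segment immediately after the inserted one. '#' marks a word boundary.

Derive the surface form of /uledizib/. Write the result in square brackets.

Rule 1 Final Vowel Lowering: no change — [uledizib]
Rule 2 Initial Consonant Epenthesis: [uledizib] → [tuledizib]
Rule 3 Geminate Reduction: no change — [tuledizib]
Rule 4 Word-Final Devoicing: [tuledizib] → [tuledizip]
Rule 5 Medial Vowel Deletion: [tuledizip] → [tledzp]

[tledzp]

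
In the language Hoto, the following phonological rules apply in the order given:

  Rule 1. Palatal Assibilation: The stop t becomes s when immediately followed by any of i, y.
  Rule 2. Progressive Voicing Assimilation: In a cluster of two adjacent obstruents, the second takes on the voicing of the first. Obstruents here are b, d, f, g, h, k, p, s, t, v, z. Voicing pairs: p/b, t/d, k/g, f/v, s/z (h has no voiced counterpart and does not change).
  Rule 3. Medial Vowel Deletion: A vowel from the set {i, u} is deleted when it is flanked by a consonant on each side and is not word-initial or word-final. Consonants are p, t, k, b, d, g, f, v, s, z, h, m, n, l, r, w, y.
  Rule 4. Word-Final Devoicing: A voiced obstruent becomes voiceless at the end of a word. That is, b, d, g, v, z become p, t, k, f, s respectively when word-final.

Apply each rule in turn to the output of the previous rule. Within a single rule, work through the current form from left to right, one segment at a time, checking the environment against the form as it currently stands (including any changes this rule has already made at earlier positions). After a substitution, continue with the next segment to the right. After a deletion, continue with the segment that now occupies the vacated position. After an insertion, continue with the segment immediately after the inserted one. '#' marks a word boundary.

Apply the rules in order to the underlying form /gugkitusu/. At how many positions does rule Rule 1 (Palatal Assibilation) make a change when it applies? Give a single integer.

Rule 1 Palatal Assibilation: no change — [gugkitusu]
Rule 2 Progressive Voicing Assimilation: [gugkitusu] → [guggitusu]
Rule 3 Medial Vowel Deletion: [guggitusu] → [gggtsu]
Rule 4 Word-Final Devoicing: no change — [gggtsu]
Rule Rule 1 changed 0 position(s).

0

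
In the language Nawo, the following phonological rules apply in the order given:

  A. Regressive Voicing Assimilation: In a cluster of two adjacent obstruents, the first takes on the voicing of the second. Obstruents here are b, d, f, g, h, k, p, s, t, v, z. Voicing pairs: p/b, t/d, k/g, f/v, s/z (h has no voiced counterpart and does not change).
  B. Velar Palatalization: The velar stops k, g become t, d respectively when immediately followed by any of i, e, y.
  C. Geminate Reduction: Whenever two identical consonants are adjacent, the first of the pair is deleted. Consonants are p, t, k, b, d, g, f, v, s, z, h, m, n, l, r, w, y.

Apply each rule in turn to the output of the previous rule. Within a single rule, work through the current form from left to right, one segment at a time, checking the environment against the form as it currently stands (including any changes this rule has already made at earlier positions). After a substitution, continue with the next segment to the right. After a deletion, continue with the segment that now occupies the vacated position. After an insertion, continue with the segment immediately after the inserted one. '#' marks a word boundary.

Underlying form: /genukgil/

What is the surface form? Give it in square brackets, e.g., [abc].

[denugdil]

A Regressive Voicing Assimilation: [genukgil] → [genuggil]
B Velar Palatalization: [genuggil] → [denugdil]
C Geminate Reduction: no change — [denugdil]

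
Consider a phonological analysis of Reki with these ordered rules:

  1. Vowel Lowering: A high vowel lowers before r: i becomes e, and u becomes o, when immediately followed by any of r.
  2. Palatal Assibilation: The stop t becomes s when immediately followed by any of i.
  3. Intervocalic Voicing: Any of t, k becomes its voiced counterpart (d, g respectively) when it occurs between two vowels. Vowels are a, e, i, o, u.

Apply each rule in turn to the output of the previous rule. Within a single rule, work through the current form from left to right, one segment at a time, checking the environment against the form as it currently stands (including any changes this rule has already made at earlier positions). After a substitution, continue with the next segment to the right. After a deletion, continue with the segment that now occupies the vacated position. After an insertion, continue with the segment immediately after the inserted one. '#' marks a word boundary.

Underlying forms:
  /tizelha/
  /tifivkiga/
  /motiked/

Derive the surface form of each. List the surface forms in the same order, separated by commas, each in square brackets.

[sizelha], [sifivkiga], [mosiged]

/tizelha/:
  1 Vowel Lowering: no change — [tizelha]
  2 Palatal Assibilation: [tizelha] → [sizelha]
  3 Intervocalic Voicing: no change — [sizelha]
/tifivkiga/:
  1 Vowel Lowering: no change — [tifivkiga]
  2 Palatal Assibilation: [tifivkiga] → [sifivkiga]
  3 Intervocalic Voicing: no change — [sifivkiga]
/motiked/:
  1 Vowel Lowering: no change — [motiked]
  2 Palatal Assibilation: [motiked] → [mosiked]
  3 Intervocalic Voicing: [mosiked] → [mosiged]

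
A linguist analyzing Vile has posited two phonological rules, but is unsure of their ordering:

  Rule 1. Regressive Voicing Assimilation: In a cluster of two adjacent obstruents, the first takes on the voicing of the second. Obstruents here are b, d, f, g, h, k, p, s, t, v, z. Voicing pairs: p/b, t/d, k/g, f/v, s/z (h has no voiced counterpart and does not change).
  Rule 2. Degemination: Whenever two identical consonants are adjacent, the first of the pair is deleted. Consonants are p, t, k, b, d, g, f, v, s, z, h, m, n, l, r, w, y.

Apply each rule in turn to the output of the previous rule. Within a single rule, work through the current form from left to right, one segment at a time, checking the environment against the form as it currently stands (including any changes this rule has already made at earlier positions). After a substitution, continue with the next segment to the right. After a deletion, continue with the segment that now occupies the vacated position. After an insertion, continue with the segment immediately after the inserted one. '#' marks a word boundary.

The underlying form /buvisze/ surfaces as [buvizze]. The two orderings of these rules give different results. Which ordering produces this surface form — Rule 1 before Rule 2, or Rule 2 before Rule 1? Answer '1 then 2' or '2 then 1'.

2 then 1

Order 1 then 2:
  1 Regressive Voicing Assimilation: [buvisze] → [buvizze]
  2 Degemination: [buvizze] → [buvize]
  result: [buvize]
Order 2 then 1:
  2 Degemination: no change — [buvisze]
  1 Regressive Voicing Assimilation: [buvisze] → [buvizze]
  result: [buvizze]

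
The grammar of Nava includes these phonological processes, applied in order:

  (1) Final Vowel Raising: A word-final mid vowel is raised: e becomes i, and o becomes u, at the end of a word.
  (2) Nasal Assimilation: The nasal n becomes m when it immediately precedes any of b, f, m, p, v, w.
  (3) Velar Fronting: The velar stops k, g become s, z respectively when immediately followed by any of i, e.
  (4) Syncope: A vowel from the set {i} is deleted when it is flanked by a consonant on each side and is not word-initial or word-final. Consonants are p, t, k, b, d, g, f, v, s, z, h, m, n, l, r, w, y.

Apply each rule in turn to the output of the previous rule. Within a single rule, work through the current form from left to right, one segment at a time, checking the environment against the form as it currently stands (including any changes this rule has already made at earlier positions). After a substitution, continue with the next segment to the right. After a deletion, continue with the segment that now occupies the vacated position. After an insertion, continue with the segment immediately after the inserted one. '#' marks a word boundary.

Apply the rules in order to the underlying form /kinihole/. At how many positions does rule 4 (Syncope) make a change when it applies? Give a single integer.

2

(1) Final Vowel Raising: [kinihole] → [kiniholi]
(2) Nasal Assimilation: no change — [kiniholi]
(3) Velar Fronting: [kiniholi] → [siniholi]
(4) Syncope: [siniholi] → [snholi]
Rule 4 changed 2 position(s).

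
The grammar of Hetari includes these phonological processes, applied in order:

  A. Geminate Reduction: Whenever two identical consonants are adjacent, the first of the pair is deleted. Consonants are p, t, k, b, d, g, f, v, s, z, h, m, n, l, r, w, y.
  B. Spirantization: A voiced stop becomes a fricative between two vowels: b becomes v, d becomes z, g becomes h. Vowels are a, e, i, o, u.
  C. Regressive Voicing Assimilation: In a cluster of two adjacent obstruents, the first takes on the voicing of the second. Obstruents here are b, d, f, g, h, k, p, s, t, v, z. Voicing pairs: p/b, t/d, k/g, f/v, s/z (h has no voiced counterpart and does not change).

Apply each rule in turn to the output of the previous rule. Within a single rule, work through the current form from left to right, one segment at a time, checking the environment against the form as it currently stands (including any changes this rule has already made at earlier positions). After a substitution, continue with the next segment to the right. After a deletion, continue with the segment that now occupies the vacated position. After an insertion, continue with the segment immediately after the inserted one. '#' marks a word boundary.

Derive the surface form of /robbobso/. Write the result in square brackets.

A Geminate Reduction: [robbobso] → [robobso]
B Spirantization: [robobso] → [rovobso]
C Regressive Voicing Assimilation: [rovobso] → [rovopso]

[rovopso]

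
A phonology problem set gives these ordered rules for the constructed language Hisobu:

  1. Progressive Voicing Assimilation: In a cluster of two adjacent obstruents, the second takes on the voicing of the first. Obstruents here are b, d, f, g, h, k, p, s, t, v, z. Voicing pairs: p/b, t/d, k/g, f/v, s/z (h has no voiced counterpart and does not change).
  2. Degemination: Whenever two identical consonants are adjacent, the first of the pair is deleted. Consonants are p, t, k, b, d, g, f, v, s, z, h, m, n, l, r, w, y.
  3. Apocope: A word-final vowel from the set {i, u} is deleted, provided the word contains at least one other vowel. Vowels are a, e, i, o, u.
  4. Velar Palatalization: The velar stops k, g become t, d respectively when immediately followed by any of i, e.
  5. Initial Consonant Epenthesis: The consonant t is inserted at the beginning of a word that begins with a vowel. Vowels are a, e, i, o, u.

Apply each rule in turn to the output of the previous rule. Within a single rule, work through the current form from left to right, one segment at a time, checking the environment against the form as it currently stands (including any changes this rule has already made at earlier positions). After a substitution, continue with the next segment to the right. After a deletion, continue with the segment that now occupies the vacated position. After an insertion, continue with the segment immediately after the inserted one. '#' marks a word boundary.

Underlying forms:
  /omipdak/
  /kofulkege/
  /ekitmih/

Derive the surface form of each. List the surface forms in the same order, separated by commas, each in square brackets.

/omipdak/:
  1 Progressive Voicing Assimilation: [omipdak] → [omiptak]
  2 Degemination: no change — [omiptak]
  3 Apocope: no change — [omiptak]
  4 Velar Palatalization: no change — [omiptak]
  5 Initial Consonant Epenthesis: [omiptak] → [tomiptak]
/kofulkege/:
  1 Progressive Voicing Assimilation: no change — [kofulkege]
  2 Degemination: no change — [kofulkege]
  3 Apocope: no change — [kofulkege]
  4 Velar Palatalization: [kofulkege] → [kofultede]
  5 Initial Consonant Epenthesis: no change — [kofultede]
/ekitmih/:
  1 Progressive Voicing Assimilation: no change — [ekitmih]
  2 Degemination: no change — [ekitmih]
  3 Apocope: no change — [ekitmih]
  4 Velar Palatalization: [ekitmih] → [etitmih]
  5 Initial Consonant Epenthesis: [etitmih] → [tetitmih]

[tomiptak], [kofultede], [tetitmih]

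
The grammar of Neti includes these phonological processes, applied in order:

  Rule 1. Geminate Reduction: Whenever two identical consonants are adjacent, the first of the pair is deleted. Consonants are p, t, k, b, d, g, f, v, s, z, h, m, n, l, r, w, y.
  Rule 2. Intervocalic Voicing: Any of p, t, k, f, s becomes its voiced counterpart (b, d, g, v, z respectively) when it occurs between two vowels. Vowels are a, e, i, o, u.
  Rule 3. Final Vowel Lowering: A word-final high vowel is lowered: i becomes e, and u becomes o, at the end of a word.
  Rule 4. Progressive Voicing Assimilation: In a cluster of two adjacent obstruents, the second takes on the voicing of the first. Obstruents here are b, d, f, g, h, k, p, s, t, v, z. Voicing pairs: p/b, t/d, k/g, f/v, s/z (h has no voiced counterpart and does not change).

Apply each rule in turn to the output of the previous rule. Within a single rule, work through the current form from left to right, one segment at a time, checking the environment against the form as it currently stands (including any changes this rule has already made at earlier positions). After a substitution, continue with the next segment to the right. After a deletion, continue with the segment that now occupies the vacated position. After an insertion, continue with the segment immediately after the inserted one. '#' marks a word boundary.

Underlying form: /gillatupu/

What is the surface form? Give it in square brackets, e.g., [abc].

Rule 1 Geminate Reduction: [gillatupu] → [gilatupu]
Rule 2 Intervocalic Voicing: [gilatupu] → [giladubu]
Rule 3 Final Vowel Lowering: [giladubu] → [giladubo]
Rule 4 Progressive Voicing Assimilation: no change — [giladubo]

[giladubo]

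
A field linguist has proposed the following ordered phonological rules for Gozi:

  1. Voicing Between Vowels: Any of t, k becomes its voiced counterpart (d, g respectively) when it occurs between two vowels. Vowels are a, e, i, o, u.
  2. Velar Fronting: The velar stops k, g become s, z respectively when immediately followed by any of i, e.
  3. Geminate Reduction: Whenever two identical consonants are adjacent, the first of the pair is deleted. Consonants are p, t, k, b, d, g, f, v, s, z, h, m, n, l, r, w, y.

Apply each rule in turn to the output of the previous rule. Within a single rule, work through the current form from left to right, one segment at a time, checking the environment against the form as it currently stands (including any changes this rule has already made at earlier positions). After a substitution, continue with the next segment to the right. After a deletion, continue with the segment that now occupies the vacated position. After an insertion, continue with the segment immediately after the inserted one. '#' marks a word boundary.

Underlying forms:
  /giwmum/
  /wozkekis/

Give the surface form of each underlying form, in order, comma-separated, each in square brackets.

[ziwmum], [wozsezis]

/giwmum/:
  1 Voicing Between Vowels: no change — [giwmum]
  2 Velar Fronting: [giwmum] → [ziwmum]
  3 Geminate Reduction: no change — [ziwmum]
/wozkekis/:
  1 Voicing Between Vowels: [wozkekis] → [wozkegis]
  2 Velar Fronting: [wozkegis] → [wozsezis]
  3 Geminate Reduction: no change — [wozsezis]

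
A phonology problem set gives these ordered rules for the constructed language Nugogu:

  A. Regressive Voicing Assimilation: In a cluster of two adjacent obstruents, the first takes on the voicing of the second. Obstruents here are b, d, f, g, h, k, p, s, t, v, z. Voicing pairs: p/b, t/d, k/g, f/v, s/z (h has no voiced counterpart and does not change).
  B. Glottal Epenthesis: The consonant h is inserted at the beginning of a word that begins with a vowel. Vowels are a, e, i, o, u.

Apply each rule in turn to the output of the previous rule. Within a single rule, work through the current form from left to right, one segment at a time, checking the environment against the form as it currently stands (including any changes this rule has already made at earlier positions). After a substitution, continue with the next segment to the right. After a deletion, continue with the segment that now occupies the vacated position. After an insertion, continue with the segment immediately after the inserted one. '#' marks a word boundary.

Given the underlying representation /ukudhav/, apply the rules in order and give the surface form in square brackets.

[hukuthav]

A Regressive Voicing Assimilation: [ukudhav] → [ukuthav]
B Glottal Epenthesis: [ukuthav] → [hukuthav]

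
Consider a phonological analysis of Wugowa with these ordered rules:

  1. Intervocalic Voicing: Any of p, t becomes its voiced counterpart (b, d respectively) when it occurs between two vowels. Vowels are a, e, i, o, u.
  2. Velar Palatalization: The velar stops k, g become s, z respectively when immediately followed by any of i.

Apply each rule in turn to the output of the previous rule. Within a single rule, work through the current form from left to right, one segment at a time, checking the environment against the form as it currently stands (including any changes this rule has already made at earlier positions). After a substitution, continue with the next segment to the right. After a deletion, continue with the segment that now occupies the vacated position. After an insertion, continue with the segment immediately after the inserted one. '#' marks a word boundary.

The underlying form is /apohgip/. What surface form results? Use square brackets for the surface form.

[abohzip]

1 Intervocalic Voicing: [apohgip] → [abohgip]
2 Velar Palatalization: [abohgip] → [abohzip]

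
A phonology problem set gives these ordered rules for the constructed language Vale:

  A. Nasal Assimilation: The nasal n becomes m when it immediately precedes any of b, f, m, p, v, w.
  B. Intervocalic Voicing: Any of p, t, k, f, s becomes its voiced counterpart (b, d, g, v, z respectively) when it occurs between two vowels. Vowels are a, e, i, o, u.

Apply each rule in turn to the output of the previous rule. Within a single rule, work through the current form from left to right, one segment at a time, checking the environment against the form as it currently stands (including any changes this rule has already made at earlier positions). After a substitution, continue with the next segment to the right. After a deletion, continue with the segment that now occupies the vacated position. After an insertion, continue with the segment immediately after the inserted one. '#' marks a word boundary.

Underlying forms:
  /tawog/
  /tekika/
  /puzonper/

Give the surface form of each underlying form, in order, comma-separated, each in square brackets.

/tawog/:
  A Nasal Assimilation: no change — [tawog]
  B Intervocalic Voicing: no change — [tawog]
/tekika/:
  A Nasal Assimilation: no change — [tekika]
  B Intervocalic Voicing: [tekika] → [tegiga]
/puzonper/:
  A Nasal Assimilation: [puzonper] → [puzomper]
  B Intervocalic Voicing: no change — [puzomper]

[tawog], [tegiga], [puzomper]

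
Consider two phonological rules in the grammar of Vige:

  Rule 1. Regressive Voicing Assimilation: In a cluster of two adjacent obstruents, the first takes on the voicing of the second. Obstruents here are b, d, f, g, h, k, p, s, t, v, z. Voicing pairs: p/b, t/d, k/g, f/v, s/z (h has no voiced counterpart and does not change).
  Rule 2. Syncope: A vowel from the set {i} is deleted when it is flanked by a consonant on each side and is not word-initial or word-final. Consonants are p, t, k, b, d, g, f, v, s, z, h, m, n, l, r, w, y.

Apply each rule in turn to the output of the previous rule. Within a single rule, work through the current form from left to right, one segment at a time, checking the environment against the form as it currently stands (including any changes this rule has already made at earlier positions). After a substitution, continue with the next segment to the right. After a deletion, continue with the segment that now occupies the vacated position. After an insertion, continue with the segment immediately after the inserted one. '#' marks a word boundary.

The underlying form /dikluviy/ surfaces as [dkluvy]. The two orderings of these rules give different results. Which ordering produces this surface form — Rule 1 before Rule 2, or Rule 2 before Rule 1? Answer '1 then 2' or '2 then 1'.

Order 1 then 2:
  1 Regressive Voicing Assimilation: no change — [dikluviy]
  2 Syncope: [dikluviy] → [dkluvy]
  result: [dkluvy]
Order 2 then 1:
  2 Syncope: [dikluviy] → [dkluvy]
  1 Regressive Voicing Assimilation: [dkluvy] → [tkluvy]
  result: [tkluvy]

1 then 2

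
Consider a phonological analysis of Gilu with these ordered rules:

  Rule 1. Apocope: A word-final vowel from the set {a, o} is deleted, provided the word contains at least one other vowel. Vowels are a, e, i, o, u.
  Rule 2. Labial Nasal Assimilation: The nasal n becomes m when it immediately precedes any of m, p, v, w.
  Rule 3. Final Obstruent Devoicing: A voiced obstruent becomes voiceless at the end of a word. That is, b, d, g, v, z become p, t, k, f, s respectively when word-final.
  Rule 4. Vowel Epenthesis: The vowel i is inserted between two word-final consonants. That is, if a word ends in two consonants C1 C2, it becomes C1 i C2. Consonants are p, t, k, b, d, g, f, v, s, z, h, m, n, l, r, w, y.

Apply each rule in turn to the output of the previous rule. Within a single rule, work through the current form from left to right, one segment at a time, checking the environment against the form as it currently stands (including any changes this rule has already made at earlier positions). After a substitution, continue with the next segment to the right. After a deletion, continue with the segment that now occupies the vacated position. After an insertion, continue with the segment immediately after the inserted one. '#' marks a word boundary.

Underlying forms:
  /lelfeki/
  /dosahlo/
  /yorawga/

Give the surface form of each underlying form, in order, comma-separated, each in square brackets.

/lelfeki/:
  Rule 1 Apocope: no change — [lelfeki]
  Rule 2 Labial Nasal Assimilation: no change — [lelfeki]
  Rule 3 Final Obstruent Devoicing: no change — [lelfeki]
  Rule 4 Vowel Epenthesis: no change — [lelfeki]
/dosahlo/:
  Rule 1 Apocope: [dosahlo] → [dosahl]
  Rule 2 Labial Nasal Assimilation: no change — [dosahl]
  Rule 3 Final Obstruent Devoicing: no change — [dosahl]
  Rule 4 Vowel Epenthesis: [dosahl] → [dosahil]
/yorawga/:
  Rule 1 Apocope: [yorawga] → [yorawg]
  Rule 2 Labial Nasal Assimilation: no change — [yorawg]
  Rule 3 Final Obstruent Devoicing: [yorawg] → [yorawk]
  Rule 4 Vowel Epenthesis: [yorawk] → [yorawik]

[lelfeki], [dosahil], [yorawik]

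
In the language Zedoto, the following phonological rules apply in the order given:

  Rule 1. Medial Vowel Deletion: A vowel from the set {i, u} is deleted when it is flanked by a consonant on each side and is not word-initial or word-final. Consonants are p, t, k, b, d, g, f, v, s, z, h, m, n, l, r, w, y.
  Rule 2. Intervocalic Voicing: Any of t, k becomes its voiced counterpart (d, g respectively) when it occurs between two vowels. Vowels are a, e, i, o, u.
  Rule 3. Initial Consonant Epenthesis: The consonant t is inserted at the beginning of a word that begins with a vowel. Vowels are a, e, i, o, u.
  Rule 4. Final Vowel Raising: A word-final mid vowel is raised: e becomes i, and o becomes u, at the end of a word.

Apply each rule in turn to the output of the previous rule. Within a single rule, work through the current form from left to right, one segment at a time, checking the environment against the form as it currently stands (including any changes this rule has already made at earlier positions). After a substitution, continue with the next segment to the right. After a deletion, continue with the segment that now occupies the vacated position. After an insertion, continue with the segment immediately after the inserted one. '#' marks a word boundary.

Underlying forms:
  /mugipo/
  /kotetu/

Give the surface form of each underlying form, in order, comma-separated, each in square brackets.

[mgpu], [kodedu]

/mugipo/:
  Rule 1 Medial Vowel Deletion: [mugipo] → [mgpo]
  Rule 2 Intervocalic Voicing: no change — [mgpo]
  Rule 3 Initial Consonant Epenthesis: no change — [mgpo]
  Rule 4 Final Vowel Raising: [mgpo] → [mgpu]
/kotetu/:
  Rule 1 Medial Vowel Deletion: no change — [kotetu]
  Rule 2 Intervocalic Voicing: [kotetu] → [kodedu]
  Rule 3 Initial Consonant Epenthesis: no change — [kodedu]
  Rule 4 Final Vowel Raising: no change — [kodedu]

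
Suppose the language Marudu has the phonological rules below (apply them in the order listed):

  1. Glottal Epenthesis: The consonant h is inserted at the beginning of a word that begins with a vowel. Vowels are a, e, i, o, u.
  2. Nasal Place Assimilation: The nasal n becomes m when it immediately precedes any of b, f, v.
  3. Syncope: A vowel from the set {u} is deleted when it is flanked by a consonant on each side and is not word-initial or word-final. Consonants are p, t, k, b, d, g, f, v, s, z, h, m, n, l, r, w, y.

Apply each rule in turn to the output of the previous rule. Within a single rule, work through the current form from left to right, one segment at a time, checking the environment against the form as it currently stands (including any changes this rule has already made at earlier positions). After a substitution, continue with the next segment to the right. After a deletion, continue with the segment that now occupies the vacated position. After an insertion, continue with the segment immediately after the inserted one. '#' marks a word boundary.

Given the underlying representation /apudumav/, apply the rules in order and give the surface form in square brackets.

1 Glottal Epenthesis: [apudumav] → [hapudumav]
2 Nasal Place Assimilation: no change — [hapudumav]
3 Syncope: [hapudumav] → [hapdmav]

[hapdmav]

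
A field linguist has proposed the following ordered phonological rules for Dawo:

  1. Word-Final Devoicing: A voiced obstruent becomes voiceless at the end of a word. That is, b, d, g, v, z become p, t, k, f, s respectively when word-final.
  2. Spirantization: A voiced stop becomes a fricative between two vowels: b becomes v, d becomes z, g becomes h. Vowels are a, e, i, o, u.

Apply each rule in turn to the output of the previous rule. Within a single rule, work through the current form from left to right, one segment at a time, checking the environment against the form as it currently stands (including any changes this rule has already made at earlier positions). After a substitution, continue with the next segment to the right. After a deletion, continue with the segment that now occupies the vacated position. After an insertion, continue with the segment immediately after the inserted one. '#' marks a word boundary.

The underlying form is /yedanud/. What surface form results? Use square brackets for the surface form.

[yezanut]

1 Word-Final Devoicing: [yedanud] → [yedanut]
2 Spirantization: [yedanut] → [yezanut]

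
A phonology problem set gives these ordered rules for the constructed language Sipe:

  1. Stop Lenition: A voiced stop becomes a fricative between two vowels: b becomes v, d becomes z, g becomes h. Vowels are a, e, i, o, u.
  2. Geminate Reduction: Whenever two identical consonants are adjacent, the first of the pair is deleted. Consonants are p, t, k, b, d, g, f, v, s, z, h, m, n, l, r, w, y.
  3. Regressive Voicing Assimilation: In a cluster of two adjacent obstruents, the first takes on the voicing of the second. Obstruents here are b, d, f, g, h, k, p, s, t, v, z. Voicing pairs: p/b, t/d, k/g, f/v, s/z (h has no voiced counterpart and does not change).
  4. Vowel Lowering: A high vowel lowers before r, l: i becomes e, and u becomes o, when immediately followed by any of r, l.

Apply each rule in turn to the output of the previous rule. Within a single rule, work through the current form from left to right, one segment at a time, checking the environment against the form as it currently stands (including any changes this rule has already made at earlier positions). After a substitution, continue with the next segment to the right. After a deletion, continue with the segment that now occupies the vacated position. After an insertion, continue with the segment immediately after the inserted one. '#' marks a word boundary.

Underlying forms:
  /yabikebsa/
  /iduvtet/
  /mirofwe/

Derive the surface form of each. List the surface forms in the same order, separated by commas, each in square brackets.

[yavikepsa], [izuftet], [merofwe]

/yabikebsa/:
  1 Stop Lenition: [yabikebsa] → [yavikebsa]
  2 Geminate Reduction: no change — [yavikebsa]
  3 Regressive Voicing Assimilation: [yavikebsa] → [yavikepsa]
  4 Vowel Lowering: no change — [yavikepsa]
/iduvtet/:
  1 Stop Lenition: [iduvtet] → [izuvtet]
  2 Geminate Reduction: no change — [izuvtet]
  3 Regressive Voicing Assimilation: [izuvtet] → [izuftet]
  4 Vowel Lowering: no change — [izuftet]
/mirofwe/:
  1 Stop Lenition: no change — [mirofwe]
  2 Geminate Reduction: no change — [mirofwe]
  3 Regressive Voicing Assimilation: no change — [mirofwe]
  4 Vowel Lowering: [mirofwe] → [merofwe]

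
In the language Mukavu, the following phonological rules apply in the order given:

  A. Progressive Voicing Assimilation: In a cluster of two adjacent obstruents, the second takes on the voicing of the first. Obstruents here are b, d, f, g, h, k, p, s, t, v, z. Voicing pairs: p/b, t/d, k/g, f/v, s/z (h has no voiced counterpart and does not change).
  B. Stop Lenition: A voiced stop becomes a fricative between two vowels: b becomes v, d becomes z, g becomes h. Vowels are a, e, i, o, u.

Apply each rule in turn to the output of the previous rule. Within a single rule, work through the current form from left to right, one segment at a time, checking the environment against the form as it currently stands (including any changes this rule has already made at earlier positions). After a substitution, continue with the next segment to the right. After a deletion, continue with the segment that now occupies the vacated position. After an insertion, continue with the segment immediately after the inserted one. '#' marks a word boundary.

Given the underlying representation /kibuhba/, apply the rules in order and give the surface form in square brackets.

A Progressive Voicing Assimilation: [kibuhba] → [kibuhpa]
B Stop Lenition: [kibuhpa] → [kivuhpa]

[kivuhpa]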